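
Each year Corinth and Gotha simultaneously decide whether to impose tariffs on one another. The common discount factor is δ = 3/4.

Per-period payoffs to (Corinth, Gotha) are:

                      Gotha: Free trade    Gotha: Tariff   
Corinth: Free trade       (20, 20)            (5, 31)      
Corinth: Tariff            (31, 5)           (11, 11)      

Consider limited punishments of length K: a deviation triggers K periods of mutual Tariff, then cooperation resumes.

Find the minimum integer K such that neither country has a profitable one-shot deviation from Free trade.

2

No profitable deviation requires (20−11)(δ+…+δ^K) ≥ 31−20, i.e. δ+…+δ^K ≥ 11/9 ≈ 1.2222.
With δ = 3/4, the partial sums are K=1: 0.7500, K=2: 1.3125.
K = 2 is the first length at which the sum reaches 1.2222.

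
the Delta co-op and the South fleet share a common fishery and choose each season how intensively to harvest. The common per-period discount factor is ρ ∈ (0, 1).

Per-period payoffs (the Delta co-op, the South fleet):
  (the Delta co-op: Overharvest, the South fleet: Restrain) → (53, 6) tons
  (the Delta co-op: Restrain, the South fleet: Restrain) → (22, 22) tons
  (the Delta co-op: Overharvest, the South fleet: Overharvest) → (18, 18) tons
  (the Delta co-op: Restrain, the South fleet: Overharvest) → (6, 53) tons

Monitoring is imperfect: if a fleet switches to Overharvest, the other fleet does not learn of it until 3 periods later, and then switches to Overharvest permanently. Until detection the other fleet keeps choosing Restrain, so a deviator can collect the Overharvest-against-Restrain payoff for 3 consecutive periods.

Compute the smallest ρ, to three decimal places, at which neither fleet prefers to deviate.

A deviator earns 53 for 3 periods, then 18 forever; cooperating earns 22 forever. Multiplying the IC by (1−ρ):
22 ≥ 53(1−ρ^3) + 18ρ^3, so 35·ρ^3 ≥ 31 and ρ^3 ≥ 31/35.
ρ ≥ (31/35)^(1/3) ≈ 0.960.

0.960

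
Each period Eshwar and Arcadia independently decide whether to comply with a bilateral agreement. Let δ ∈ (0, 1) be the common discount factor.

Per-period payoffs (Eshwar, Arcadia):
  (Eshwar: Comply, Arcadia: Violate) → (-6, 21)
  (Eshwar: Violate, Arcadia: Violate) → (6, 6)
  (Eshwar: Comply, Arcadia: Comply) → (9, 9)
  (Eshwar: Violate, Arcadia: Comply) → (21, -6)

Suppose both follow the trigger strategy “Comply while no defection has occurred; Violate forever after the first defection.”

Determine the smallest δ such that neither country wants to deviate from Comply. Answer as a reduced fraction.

4/5

9/(1−δ) ≥ 21 + 6δ/(1−δ)
9 ≥ 21 − 15δ
δ ≥ 12/15 = 4/5.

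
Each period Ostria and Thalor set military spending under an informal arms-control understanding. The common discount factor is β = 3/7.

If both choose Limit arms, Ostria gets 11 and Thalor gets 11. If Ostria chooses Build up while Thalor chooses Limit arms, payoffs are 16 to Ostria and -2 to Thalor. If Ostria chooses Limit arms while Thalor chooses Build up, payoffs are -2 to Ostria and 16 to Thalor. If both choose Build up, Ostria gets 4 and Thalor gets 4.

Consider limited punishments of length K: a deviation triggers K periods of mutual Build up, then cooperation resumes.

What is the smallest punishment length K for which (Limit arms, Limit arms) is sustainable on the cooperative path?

No profitable deviation requires (11−4)(β+…+β^K) ≥ 16−11, i.e. β+…+β^K ≥ 5/7 ≈ 0.7143.
With β = 3/7, the partial sums are K=1: 0.4286, K=2: 0.6122, K=3: 0.6910, K=4: 0.7247.
K = 4 is the first length at which the sum reaches 0.7143.

4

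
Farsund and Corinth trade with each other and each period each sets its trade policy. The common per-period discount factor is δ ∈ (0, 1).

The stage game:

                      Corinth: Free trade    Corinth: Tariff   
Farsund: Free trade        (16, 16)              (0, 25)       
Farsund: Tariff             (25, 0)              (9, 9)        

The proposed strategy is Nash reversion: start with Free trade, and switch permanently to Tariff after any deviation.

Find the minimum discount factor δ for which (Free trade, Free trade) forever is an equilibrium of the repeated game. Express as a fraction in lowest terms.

9/16

One-period gain from deviating is 25 − 16 = 9. The loss is 16 − 9 = 7 in every subsequent period, with present value 7·δ/(1−δ).
Deviation is unprofitable when 7·δ/(1−δ) ≥ 9, i.e. δ/(1−δ) ≥ 9/7.
Equivalently δ ≥ 9/(9+7) = 9/16.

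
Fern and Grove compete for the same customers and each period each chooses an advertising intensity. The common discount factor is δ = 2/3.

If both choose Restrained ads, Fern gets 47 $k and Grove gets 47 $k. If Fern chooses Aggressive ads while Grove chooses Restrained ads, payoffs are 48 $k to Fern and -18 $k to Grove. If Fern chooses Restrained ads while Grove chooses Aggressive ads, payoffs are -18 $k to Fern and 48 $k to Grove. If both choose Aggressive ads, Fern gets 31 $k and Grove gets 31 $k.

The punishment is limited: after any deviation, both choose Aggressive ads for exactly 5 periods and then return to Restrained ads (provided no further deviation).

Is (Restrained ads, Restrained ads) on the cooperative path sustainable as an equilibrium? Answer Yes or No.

Yes

Comparing payoff streams over the 6 periods until play realigns: cooperate → 47(1+δ+…+δ^5); deviate → 48 + 31(δ+…+δ^5).
Cooperation is sustained iff (47−31)(δ+…+δ^5) ≥ 48−47.
δ+…+δ^5 = 2/3·(1−(2/3)^5)/(1−2/3) = 1.7366, and (48−47)/(47−31) = 0.0625.
1.7366 ≥ 0.0625, so cooperation is sustainable.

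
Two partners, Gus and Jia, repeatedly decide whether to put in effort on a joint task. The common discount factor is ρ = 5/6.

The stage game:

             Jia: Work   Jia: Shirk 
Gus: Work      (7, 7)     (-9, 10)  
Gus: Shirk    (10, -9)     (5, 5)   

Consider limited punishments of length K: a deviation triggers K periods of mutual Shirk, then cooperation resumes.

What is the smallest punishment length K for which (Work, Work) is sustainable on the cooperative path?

IC: ρ(1−ρ^K)/(1−ρ) ≥ (10−7)/(7−5) = 3/2.
With ρ = 5/6: need 1 − ρ^K ≥ 3/2·(1−5/6)/(5/6), i.e. ρ^K ≤ 0.7000.
Since (5/6)^1 = 0.8333 and (5/6)^2 = 0.6944, the smallest such K is 2.

2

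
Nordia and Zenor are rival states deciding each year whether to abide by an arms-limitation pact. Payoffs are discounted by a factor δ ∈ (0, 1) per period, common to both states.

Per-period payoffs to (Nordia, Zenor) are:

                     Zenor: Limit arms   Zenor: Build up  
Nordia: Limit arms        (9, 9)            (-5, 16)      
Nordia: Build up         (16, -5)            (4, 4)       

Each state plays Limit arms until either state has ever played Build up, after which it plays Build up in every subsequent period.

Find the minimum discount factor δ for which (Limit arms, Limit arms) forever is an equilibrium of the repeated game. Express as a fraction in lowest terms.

Cooperation forever yields 9 each period: 9/(1−δ).
Deviating yields 16 once, then 4 forever: 16 + 4δ/(1−δ).
No profitable deviation requires 9/(1−δ) ≥ 16 + 4δ/(1−δ).
Multiplying by (1−δ): 9 ≥ 16(1−δ) + 4δ = 16 − 12δ.
So 12δ ≥ 7, i.e. δ ≥ 7/12.

7/12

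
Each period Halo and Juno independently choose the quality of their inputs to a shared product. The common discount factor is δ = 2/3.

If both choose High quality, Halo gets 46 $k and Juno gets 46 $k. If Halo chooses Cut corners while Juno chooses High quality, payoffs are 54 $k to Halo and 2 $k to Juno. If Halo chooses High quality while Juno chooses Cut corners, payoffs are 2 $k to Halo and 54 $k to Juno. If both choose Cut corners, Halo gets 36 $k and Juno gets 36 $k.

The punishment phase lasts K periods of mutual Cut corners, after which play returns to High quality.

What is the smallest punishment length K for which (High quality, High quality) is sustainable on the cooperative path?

No profitable deviation requires (46−36)(δ+…+δ^K) ≥ 54−46, i.e. δ+…+δ^K ≥ 4/5 ≈ 0.8000.
With δ = 2/3, the partial sums are K=1: 0.6667, K=2: 1.1111.
K = 2 is the first length at which the sum reaches 0.8000.

2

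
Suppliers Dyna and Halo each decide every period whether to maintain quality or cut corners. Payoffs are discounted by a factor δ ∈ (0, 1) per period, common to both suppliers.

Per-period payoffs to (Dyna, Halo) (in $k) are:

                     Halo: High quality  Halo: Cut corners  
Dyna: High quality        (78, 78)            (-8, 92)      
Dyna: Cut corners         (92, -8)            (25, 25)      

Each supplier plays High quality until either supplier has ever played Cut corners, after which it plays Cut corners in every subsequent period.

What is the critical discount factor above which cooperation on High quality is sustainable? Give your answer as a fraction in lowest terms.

Cooperation forever yields 78 each period: 78/(1−δ).
Deviating yields 92 once, then 25 forever: 92 + 25δ/(1−δ).
No profitable deviation requires 78/(1−δ) ≥ 92 + 25δ/(1−δ).
Multiplying by (1−δ): 78 ≥ 92(1−δ) + 25δ = 92 − 67δ.
So 67δ ≥ 14, i.e. δ ≥ 14/67.

14/67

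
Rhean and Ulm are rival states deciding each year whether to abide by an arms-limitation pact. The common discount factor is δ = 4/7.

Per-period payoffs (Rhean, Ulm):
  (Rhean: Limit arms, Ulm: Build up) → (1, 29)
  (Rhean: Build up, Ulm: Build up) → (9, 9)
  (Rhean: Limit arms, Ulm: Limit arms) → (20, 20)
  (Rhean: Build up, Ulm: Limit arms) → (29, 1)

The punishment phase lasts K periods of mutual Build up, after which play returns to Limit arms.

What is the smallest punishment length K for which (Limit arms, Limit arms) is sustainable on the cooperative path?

2

IC: δ(1−δ^K)/(1−δ) ≥ (29−20)/(20−9) = 9/11.
With δ = 4/7: need 1 − δ^K ≥ 9/11·(1−4/7)/(4/7), i.e. δ^K ≤ 0.3864.
Since (4/7)^1 = 0.5714 and (4/7)^2 = 0.3265, the smallest such K is 2.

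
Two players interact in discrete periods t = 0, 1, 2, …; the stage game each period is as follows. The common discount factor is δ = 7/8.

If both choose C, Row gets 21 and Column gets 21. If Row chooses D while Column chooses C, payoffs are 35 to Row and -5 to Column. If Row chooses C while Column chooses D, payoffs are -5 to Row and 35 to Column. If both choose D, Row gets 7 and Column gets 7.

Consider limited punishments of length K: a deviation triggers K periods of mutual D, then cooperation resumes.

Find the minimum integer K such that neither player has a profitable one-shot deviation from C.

2

Need Σ_{k=1}^{K} δ^k ≥ (35−21)/(21−7) = 1.0000 at δ = 7/8.
At K = 1 the sum is 0.8750 < 1.0000; at K = 2 it is 1.6406 ≥ 1.0000.
So the minimum punishment length is K = 2.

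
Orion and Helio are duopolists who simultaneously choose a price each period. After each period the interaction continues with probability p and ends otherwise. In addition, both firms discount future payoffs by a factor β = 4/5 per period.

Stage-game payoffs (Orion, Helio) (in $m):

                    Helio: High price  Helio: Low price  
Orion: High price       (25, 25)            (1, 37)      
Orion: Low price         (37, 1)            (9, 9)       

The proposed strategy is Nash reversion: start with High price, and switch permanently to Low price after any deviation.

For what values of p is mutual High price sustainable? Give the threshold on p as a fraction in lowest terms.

Expected continuation weight on next period's payoff is β·p = 4/5·p, which plays the role of the discount factor.
Cooperation requires 4/5·p ≥ (37−25)/(37−9) = 3/7, hence p ≥ 15/28.

15/28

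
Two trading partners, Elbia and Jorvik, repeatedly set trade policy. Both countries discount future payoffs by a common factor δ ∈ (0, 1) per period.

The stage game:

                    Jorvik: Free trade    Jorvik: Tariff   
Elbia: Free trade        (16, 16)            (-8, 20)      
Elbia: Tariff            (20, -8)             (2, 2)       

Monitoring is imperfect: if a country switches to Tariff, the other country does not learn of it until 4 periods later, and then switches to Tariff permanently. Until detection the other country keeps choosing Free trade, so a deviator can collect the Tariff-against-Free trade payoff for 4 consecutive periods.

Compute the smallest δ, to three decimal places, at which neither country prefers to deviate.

0.687

The best deviation is to choose Tariff for all 4 undetected periods, earning 20 each, then 2 forever once detected.
Deviation value: 20(1−δ^4)/(1−δ) + 2δ^4/(1−δ); cooperation value: 16/(1−δ).
IC: 16 ≥ 20(1−δ^4) + 2δ^4 = 20 − 18δ^4.
So δ^4 ≥ 4/18 = 2/9, giving δ ≥ (2/9)^(1/4) ≈ 0.687.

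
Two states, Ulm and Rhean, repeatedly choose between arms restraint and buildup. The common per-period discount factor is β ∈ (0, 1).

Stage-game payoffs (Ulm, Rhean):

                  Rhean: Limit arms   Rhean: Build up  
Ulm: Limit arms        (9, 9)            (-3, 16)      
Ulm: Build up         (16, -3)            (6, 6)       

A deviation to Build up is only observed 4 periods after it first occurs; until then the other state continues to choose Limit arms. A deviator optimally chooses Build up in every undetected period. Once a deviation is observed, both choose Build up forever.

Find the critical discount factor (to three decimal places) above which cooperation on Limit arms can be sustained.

0.915

Deviating for the 4 undetected periods gains 16−9 = 7 per period over cooperation, then loses 9−6 = 3 per period forever once punishment starts.
Gain: 7(1 + β + … + β^3); loss: 3·β^4/(1−β).
No profitable deviation ⇔ 7(1−β^4) ≤ 3·β^4, i.e. β^4 ≥ 7/(7+3) = 7/10.
Hence β ≥ (7/10)^(1/4) ≈ 0.915.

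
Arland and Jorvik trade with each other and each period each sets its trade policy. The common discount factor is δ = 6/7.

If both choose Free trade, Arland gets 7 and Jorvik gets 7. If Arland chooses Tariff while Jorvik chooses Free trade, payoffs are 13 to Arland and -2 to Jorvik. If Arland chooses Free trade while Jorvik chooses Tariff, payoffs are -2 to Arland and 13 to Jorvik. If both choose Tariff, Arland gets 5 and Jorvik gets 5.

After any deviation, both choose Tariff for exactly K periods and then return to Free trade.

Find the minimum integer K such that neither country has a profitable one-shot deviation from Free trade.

5

Need Σ_{k=1}^{K} δ^k ≥ (13−7)/(7−5) = 3.0000 at δ = 6/7.
At K = 4 the sum is 2.7613 < 3.0000; at K = 5 it is 3.2240 ≥ 3.0000.
So the minimum punishment length is K = 5.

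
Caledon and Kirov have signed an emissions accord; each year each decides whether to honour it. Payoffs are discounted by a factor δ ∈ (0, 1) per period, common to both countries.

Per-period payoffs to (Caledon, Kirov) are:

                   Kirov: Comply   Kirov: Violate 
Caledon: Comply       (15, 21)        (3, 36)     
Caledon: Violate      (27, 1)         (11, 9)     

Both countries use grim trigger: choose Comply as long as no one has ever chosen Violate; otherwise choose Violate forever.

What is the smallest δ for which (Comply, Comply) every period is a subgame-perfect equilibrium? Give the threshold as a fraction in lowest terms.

Caledon: cooperation gives 15 each period; deviation gives 27 once then 11 forever.
  15/(1−δ) ≥ 27 + 11δ/(1−δ) ⇒ δ ≥ 12/16 = 3/4.
Kirov: cooperation gives 21 each period; deviation gives 36 once then 9 forever.
  δ ≥ 15/27 = 5/9.
Both must hold, so the binding constraint is Caledon's: δ ≥ 3/4.

3/4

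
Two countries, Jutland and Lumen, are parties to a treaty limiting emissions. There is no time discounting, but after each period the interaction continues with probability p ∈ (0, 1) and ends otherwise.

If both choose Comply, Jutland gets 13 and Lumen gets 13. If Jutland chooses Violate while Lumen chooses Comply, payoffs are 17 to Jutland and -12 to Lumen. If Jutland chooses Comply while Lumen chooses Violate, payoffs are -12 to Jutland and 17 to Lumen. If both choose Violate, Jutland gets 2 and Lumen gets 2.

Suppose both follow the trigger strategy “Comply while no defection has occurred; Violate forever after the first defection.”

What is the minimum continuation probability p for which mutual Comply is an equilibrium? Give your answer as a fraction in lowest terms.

Expected cooperation value is 13 + p·13 + p²·13 + … = 13/(1−p); deviation gives 17 + p·2/(1−p).
13 ≥ 17(1−p) + 2p ⇒ 15p ≥ 4 ⇒ p ≥ 4/15.

4/15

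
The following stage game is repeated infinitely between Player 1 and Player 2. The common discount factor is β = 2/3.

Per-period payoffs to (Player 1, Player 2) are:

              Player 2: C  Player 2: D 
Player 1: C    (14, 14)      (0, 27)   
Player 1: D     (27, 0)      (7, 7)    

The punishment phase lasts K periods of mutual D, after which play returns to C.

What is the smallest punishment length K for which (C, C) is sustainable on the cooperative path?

7

IC: β(1−β^K)/(1−β) ≥ (27−14)/(14−7) = 13/7.
With β = 2/3: need 1 − β^K ≥ 13/7·(1−2/3)/(2/3), i.e. β^K ≤ 0.0714.
Since (2/3)^6 = 0.0878 and (2/3)^7 = 0.0585, the smallest such K is 7.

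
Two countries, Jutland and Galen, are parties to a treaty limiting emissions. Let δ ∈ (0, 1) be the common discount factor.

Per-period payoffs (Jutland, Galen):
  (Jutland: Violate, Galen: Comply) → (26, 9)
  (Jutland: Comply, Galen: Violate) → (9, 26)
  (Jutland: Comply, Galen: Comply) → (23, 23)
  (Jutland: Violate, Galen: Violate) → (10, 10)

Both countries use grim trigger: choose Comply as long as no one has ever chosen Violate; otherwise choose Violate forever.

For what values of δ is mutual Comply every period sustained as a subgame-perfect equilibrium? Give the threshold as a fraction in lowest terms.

3/16

Under grim trigger the critical discount factor is (T−C)/(T−P) with T = 26, C = 23, P = 10.
δ* = (26−23)/(26−10) = 3/16.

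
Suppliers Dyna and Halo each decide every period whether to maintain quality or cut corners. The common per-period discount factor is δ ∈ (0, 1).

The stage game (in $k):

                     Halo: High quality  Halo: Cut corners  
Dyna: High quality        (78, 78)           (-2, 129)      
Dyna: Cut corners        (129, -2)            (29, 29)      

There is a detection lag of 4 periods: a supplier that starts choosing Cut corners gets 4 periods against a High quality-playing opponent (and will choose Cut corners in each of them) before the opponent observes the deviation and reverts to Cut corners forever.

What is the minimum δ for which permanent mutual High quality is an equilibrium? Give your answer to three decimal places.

0.845

Deviating for the 4 undetected periods gains 129−78 = 51 per period over cooperation, then loses 78−29 = 49 per period forever once punishment starts.
Gain: 51(1 + δ + … + δ^3); loss: 49·δ^4/(1−δ).
No profitable deviation ⇔ 51(1−δ^4) ≤ 49·δ^4, i.e. δ^4 ≥ 51/(51+49) = 51/100.
Hence δ ≥ (51/100)^(1/4) ≈ 0.845.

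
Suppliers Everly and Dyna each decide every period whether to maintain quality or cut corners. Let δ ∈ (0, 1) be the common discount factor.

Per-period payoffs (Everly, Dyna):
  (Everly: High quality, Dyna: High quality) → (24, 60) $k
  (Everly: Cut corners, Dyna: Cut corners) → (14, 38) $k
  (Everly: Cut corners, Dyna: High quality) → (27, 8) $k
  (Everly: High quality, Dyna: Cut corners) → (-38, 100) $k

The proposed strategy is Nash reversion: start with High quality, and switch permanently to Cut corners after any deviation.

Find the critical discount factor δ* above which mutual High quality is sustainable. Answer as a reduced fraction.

20/31

Everly: cooperation gives 24 each period; deviation gives 27 once then 14 forever.
  24/(1−δ) ≥ 27 + 14δ/(1−δ) ⇒ δ ≥ 3/13.
Dyna: cooperation gives 60 each period; deviation gives 100 once then 38 forever.
  δ ≥ 40/62 = 20/31.
Both must hold, so the binding constraint is Dyna's: δ ≥ 20/31.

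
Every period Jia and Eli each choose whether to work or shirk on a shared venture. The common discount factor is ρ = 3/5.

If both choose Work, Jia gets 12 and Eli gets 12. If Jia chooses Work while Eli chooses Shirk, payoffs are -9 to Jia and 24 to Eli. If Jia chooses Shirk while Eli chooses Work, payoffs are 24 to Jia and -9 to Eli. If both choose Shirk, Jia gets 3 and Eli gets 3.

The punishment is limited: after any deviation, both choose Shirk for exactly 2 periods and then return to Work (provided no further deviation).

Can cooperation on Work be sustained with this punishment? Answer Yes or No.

No

IC: ρ+…+ρ^2 ≥ (24−12)/(12−3) = 4/3.
At ρ = 3/5: partial sum = 0.9600 < 1.3333. Cooperation not sustainable.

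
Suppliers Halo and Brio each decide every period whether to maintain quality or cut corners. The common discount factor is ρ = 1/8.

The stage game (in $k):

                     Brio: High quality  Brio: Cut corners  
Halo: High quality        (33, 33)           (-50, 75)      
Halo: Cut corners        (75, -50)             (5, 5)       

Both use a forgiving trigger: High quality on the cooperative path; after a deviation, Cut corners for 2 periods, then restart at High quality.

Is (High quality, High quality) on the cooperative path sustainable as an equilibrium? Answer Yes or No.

Comparing payoff streams over the 3 periods until play realigns: cooperate → 33(1+ρ+…+ρ^2); deviate → 75 + 5(ρ+…+ρ^2).
Cooperation is sustained iff (33−5)(ρ+…+ρ^2) ≥ 75−33.
ρ+…+ρ^2 = 1/8·(1−(1/8)^2)/(1−1/8) = 0.1406, and (75−33)/(33−5) = 1.5000.
0.1406 < 1.5000, so cooperation is not sustainable.

No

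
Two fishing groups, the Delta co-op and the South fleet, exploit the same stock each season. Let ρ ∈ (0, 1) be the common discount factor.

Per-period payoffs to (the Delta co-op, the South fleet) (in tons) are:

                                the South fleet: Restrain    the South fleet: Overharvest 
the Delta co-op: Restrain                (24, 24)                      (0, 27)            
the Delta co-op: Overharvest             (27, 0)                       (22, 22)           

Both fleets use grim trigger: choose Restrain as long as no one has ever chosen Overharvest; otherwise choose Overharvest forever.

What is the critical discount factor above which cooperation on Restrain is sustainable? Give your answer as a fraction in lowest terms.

3/5

Under grim trigger the critical discount factor is (T−C)/(T−P) with T = 27, C = 24, P = 22.
ρ* = (27−24)/(27−22) = 3/5.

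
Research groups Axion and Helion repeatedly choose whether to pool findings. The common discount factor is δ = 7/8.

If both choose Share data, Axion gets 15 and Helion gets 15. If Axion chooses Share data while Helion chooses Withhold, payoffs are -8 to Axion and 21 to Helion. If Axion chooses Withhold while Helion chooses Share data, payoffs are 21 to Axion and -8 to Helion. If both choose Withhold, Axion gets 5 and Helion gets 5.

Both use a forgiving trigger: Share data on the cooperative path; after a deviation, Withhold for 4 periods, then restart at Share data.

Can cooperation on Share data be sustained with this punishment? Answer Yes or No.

A one-shot deviation gives 21 now, then 5 for 4 periods, then back to 15.
Gain from deviating: (21−15) today; loss: (15−5) in each of the next 4 periods.
No-deviation condition: (15−5)(δ+…+δ^4) ≥ 21−15, i.e. δ+…+δ^4 ≥ 3/5.
At δ = 7/8: δ+…+δ^4 = 2.8967 ≥ 0.6000.
So cooperation is sustainable.

Yes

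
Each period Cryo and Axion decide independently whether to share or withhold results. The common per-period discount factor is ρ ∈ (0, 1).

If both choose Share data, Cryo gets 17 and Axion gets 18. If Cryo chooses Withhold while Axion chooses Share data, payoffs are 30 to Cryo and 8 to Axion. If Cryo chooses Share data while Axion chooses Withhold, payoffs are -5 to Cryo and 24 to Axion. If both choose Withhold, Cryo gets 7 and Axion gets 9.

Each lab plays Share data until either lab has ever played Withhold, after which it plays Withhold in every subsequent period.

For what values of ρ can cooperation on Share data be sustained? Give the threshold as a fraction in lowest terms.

13/23

Cryo's threshold: (30−17)/(30−7) = 13/23.
Axion's threshold: (24−18)/(24−9) = 2/5.
13/23 > 2/5, so Cryo binds and ρ* = 13/23.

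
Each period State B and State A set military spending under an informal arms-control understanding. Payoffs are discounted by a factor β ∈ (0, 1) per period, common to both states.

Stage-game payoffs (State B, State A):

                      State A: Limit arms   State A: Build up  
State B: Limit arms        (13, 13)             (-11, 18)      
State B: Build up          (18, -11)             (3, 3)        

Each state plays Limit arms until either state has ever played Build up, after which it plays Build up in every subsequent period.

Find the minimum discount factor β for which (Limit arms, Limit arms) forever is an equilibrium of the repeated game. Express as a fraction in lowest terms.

Cooperation forever yields 13 each period: 13/(1−β).
Deviating yields 18 once, then 3 forever: 18 + 3β/(1−β).
No profitable deviation requires 13/(1−β) ≥ 18 + 3β/(1−β).
Multiplying by (1−β): 13 ≥ 18(1−β) + 3β = 18 − 15β.
So 15β ≥ 5, i.e. β ≥ 5/15 = 1/3.

1/3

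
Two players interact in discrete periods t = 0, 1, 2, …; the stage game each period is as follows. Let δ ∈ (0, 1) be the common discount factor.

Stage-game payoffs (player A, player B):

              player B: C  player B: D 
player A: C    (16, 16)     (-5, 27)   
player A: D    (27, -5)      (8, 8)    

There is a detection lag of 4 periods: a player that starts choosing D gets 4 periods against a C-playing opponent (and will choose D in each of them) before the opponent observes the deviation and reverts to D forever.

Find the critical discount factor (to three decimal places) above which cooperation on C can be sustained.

Deviating for the 4 undetected periods gains 27−16 = 11 per period over cooperation, then loses 16−8 = 8 per period forever once punishment starts.
Gain: 11(1 + δ + … + δ^3); loss: 8·δ^4/(1−δ).
No profitable deviation ⇔ 11(1−δ^4) ≤ 8·δ^4, i.e. δ^4 ≥ 11/(11+8) = 11/19.
Hence δ ≥ (11/19)^(1/4) ≈ 0.872.

0.872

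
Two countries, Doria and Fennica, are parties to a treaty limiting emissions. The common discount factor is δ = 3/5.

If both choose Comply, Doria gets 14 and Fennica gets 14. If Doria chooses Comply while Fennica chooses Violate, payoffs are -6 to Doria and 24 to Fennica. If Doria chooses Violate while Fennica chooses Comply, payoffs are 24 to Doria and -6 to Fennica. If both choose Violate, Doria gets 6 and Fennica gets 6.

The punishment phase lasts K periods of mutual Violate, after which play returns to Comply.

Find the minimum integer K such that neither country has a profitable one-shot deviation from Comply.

No profitable deviation requires (14−6)(δ+…+δ^K) ≥ 24−14, i.e. δ+…+δ^K ≥ 5/4 ≈ 1.2500.
With δ = 3/5, the partial sums are K=1: 0.6000, K=2: 0.9600, K=3: 1.1760, K=4: 1.3056.
K = 4 is the first length at which the sum reaches 1.2500.

4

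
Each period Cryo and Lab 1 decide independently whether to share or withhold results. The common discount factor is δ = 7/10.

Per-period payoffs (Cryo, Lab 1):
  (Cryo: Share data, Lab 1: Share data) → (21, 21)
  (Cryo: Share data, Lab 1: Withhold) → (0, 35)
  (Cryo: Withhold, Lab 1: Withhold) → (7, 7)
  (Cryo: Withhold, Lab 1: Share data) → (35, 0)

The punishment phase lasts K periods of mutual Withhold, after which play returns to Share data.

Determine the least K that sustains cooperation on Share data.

2

Need Σ_{k=1}^{K} δ^k ≥ (35−21)/(21−7) = 1.0000 at δ = 7/10.
At K = 1 the sum is 0.7000 < 1.0000; at K = 2 it is 1.1900 ≥ 1.0000.
So the minimum punishment length is K = 2.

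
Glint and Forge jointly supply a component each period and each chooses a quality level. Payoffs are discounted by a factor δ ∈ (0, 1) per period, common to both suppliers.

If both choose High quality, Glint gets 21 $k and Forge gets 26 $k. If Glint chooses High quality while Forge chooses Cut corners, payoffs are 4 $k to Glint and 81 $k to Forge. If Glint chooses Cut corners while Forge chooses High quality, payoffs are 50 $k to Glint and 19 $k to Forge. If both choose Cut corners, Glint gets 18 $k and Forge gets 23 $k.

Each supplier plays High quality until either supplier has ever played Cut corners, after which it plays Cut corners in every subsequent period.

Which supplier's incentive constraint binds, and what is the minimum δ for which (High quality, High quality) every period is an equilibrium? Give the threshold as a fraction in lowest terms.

Forge; δ ≥ 55/58

Glint: cooperation gives 21 each period; deviation gives 50 once then 18 forever.
  21/(1−δ) ≥ 50 + 18δ/(1−δ) ⇒ δ ≥ 29/32.
Forge: cooperation gives 26 each period; deviation gives 81 once then 23 forever.
  δ ≥ 55/58.
Both must hold, so the binding constraint is Forge's: δ ≥ 55/58.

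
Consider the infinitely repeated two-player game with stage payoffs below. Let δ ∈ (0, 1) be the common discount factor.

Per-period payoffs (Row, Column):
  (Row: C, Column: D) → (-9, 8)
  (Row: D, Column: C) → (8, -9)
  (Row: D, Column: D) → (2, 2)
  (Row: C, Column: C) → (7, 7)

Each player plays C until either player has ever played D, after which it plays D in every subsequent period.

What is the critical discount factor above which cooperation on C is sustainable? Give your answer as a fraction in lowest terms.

One-period gain from deviating is 8 − 7 = 1. The loss is 7 − 2 = 5 in every subsequent period, with present value 5·δ/(1−δ).
Deviation is unprofitable when 5·δ/(1−δ) ≥ 1, i.e. δ/(1−δ) ≥ 1/5.
Equivalently δ ≥ 1/(1+5) = 1/6.

1/6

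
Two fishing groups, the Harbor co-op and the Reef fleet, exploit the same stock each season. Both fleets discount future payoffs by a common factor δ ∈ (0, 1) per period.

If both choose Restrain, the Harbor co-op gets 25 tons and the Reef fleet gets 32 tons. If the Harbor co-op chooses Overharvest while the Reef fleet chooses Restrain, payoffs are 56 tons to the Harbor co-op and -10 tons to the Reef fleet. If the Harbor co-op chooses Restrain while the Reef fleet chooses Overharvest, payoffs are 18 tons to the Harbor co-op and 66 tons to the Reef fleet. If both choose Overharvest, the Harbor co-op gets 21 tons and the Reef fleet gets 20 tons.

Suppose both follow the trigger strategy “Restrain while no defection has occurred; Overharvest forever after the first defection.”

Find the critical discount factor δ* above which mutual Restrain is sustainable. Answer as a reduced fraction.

31/35

For the Harbor co-op: deviation gain 56−25 = 31, per-period punishment loss 25−21 = 4. IC gives δ ≥ 31/35.
For the Reef fleet: gain 34, loss 12 per period, so δ ≥ 34/46 = 17/23.
The tighter constraint is the Harbor co-op's, so cooperation needs δ ≥ 31/35.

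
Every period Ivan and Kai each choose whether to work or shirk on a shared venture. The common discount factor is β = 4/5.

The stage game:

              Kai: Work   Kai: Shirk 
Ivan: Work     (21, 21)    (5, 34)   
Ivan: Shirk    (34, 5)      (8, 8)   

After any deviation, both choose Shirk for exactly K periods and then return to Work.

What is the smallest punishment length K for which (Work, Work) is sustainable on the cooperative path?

2

Need Σ_{k=1}^{K} β^k ≥ (34−21)/(21−8) = 1.0000 at β = 4/5.
At K = 1 the sum is 0.8000 < 1.0000; at K = 2 it is 1.4400 ≥ 1.0000.
So the minimum punishment length is K = 2.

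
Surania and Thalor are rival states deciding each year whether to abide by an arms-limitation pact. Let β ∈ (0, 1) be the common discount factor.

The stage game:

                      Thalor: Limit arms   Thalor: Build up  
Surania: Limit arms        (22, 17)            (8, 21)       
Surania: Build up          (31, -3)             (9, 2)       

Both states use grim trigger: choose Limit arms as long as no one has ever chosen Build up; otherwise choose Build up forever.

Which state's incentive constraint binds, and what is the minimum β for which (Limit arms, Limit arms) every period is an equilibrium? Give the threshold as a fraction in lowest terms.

Surania's threshold: (31−22)/(31−9) = 9/22.
Thalor's threshold: (21−17)/(21−2) = 4/19.
9/22 > 4/19, so Surania binds and β* = 9/22.

Surania; β ≥ 9/22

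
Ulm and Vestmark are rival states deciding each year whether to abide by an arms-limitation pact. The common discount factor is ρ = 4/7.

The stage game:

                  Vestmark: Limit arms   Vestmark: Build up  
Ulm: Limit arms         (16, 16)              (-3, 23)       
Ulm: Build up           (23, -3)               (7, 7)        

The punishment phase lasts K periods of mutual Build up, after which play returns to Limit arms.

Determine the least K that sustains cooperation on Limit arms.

2

IC: ρ(1−ρ^K)/(1−ρ) ≥ (23−16)/(16−7) = 7/9.
With ρ = 4/7: need 1 − ρ^K ≥ 7/9·(1−4/7)/(4/7), i.e. ρ^K ≤ 0.4167.
Since (4/7)^1 = 0.5714 and (4/7)^2 = 0.3265, the smallest such K is 2.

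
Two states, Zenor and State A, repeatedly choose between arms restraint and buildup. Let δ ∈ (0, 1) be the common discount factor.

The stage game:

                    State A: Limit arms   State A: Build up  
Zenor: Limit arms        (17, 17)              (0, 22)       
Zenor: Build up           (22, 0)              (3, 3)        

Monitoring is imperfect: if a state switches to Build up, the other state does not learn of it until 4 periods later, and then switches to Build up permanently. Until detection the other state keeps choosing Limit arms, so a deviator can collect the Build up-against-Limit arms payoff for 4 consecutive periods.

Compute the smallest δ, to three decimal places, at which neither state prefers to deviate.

Deviating for the 4 undetected periods gains 22−17 = 5 per period over cooperation, then loses 17−3 = 14 per period forever once punishment starts.
Gain: 5(1 + δ + … + δ^3); loss: 14·δ^4/(1−δ).
No profitable deviation ⇔ 5(1−δ^4) ≤ 14·δ^4, i.e. δ^4 ≥ 5/(5+14) = 5/19.
Hence δ ≥ (5/19)^(1/4) ≈ 0.716.

0.716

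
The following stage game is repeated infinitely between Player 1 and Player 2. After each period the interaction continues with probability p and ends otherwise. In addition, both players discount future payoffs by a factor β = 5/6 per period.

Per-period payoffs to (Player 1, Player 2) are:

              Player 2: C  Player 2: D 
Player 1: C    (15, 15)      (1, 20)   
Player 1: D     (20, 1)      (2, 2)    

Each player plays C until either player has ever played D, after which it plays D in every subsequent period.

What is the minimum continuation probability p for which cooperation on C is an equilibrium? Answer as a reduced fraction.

Expected continuation weight on next period's payoff is β·p = 5/6·p, which plays the role of the discount factor.
Cooperation requires 5/6·p ≥ (20−15)/(20−2) = 5/18, hence p ≥ 1/3.

1/3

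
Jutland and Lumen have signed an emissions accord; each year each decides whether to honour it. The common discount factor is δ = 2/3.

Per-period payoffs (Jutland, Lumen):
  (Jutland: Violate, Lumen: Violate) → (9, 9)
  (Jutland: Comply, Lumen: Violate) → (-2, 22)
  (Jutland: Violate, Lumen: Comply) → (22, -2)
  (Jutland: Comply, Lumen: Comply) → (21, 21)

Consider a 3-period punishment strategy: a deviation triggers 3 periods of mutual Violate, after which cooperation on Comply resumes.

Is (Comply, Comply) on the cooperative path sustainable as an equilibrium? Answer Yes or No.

Comparing payoff streams over the 4 periods until play realigns: cooperate → 21(1+δ+…+δ^3); deviate → 22 + 9(δ+…+δ^3).
Cooperation is sustained iff (21−9)(δ+…+δ^3) ≥ 22−21.
δ+…+δ^3 = 2/3·(1−(2/3)^3)/(1−2/3) = 1.4074, and (22−21)/(21−9) = 0.0833.
1.4074 ≥ 0.0833, so cooperation is sustainable.

Yes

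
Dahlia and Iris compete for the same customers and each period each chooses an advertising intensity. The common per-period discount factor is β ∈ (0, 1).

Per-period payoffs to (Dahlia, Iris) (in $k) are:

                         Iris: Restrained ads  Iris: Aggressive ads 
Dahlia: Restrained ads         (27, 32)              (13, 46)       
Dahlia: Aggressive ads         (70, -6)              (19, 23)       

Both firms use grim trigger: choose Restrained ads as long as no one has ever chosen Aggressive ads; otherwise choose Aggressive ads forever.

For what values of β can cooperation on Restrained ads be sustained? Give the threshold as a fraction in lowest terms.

For Dahlia: deviation gain 70−27 = 43, per-period punishment loss 27−19 = 8. IC gives β ≥ 43/51.
For Iris: gain 14, loss 9 per period, so β ≥ 14/23.
The tighter constraint is Dahlia's, so cooperation needs β ≥ 43/51.

43/51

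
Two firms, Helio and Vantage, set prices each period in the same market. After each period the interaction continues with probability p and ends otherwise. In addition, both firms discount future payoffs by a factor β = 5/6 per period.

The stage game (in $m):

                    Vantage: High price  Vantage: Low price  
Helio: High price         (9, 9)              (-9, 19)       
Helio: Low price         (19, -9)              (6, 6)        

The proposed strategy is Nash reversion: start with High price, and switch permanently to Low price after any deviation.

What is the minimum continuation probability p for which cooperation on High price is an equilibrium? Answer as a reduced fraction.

12/13

With continuation probability p and discount β, the effective per-period discount factor is βp.
Grim-trigger IC: βp ≥ (19−9)/(19−6) = 10/13.
So p ≥ (10/13)/(5/6) = 12/13.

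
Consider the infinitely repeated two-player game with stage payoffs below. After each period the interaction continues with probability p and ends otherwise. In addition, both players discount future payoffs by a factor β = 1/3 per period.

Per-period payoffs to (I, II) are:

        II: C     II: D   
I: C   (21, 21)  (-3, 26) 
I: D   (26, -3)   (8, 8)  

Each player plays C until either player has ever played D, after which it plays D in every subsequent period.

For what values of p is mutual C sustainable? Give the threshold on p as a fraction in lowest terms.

Expected continuation weight on next period's payoff is β·p = 1/3·p, which plays the role of the discount factor.
Cooperation requires 1/3·p ≥ (26−21)/(26−8) = 5/18, hence p ≥ 5/6.

5/6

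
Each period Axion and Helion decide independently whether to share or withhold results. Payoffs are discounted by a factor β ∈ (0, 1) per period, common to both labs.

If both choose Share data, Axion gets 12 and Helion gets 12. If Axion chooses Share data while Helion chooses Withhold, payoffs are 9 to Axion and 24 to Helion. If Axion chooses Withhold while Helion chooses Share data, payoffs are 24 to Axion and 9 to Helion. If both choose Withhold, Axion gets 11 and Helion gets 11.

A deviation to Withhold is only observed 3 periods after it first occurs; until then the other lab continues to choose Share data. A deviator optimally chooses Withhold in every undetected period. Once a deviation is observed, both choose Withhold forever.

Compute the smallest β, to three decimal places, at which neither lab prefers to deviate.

0.974

A deviator earns 24 for 3 periods, then 11 forever; cooperating earns 12 forever. Multiplying the IC by (1−β):
12 ≥ 24(1−β^3) + 11β^3, so 13·β^3 ≥ 12 and β^3 ≥ 12/13.
β ≥ (12/13)^(1/3) ≈ 0.974.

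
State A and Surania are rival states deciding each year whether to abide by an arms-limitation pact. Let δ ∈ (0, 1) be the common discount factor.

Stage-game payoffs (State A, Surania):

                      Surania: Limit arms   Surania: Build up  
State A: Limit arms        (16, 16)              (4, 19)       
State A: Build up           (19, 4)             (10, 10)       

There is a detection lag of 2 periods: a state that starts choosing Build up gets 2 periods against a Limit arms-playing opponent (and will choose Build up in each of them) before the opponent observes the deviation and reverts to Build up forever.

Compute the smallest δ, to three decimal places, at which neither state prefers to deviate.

0.577

Deviating for the 2 undetected periods gains 19−16 = 3 per period over cooperation, then loses 16−10 = 6 per period forever once punishment starts.
Gain: 3(1 + δ + … + δ^1); loss: 6·δ^2/(1−δ).
No profitable deviation ⇔ 3(1−δ^2) ≤ 6·δ^2, i.e. δ^2 ≥ 3/(3+6) = 1/3.
Hence δ ≥ (1/3)^(1/2) ≈ 0.577.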